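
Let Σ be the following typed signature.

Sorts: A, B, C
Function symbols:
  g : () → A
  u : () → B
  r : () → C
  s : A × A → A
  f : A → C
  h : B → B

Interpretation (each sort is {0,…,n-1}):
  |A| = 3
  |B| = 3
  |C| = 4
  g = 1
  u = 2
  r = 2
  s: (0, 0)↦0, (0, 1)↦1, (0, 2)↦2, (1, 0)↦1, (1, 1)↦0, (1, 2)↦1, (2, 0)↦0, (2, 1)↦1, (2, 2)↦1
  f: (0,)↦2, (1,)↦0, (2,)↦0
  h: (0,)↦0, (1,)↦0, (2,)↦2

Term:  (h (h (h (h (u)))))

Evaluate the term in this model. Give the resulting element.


value = 2

  u = 2
  (h (u)) = h(2,) = 2
  (h (h (u))) = h(2,) = 2
  (h (h (h (u)))) = h(2,) = 2
  (h (h (h (h (u))))) = h(2,) = 2


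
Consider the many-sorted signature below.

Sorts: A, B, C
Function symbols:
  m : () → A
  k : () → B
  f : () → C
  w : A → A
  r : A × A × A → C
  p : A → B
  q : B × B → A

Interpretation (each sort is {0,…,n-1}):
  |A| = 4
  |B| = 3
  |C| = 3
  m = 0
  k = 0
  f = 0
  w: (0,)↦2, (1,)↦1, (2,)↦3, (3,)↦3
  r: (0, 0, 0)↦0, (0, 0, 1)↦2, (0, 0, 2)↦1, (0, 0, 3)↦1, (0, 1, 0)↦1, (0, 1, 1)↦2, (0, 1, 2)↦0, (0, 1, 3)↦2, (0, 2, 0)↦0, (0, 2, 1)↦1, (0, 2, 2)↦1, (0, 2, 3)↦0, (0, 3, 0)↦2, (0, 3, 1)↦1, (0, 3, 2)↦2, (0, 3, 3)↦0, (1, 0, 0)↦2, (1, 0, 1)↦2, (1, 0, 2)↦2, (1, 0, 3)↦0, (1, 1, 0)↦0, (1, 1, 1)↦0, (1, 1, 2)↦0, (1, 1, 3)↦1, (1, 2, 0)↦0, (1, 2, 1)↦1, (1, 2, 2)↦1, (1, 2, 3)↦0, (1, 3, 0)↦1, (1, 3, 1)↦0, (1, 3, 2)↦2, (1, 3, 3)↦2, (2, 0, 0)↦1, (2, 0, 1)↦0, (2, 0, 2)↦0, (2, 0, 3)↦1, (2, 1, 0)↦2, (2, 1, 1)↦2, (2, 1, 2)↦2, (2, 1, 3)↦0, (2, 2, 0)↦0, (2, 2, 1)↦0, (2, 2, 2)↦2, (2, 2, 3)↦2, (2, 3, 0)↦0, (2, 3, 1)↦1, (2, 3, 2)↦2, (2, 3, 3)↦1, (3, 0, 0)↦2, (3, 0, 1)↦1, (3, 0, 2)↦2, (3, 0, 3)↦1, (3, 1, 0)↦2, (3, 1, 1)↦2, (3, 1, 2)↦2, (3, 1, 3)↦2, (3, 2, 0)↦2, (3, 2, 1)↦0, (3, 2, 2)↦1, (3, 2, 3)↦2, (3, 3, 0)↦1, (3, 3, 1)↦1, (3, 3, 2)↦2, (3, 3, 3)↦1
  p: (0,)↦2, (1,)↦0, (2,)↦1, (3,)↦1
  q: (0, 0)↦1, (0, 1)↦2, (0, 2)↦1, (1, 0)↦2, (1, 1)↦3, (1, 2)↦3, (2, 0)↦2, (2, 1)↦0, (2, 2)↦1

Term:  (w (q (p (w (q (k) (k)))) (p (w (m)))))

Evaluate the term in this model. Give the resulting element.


  k = 0
  k = 0
  (q (k) (k)) = q(0, 0) = 1
  (w (q (k) (k))) = w(1,) = 1
  (p (w (q (k) (k)))) = p(1,) = 0
  m = 0
  (w (m)) = w(0,) = 2
  (p (w (m))) = p(2,) = 1
  (q (p (w (q (k) (k)))) (p (w (m)))) = q(0, 1) = 2
  (w (q (p (w (q (k) (k)))) (p (w (m))))) = w(2,) = 3

value = 3


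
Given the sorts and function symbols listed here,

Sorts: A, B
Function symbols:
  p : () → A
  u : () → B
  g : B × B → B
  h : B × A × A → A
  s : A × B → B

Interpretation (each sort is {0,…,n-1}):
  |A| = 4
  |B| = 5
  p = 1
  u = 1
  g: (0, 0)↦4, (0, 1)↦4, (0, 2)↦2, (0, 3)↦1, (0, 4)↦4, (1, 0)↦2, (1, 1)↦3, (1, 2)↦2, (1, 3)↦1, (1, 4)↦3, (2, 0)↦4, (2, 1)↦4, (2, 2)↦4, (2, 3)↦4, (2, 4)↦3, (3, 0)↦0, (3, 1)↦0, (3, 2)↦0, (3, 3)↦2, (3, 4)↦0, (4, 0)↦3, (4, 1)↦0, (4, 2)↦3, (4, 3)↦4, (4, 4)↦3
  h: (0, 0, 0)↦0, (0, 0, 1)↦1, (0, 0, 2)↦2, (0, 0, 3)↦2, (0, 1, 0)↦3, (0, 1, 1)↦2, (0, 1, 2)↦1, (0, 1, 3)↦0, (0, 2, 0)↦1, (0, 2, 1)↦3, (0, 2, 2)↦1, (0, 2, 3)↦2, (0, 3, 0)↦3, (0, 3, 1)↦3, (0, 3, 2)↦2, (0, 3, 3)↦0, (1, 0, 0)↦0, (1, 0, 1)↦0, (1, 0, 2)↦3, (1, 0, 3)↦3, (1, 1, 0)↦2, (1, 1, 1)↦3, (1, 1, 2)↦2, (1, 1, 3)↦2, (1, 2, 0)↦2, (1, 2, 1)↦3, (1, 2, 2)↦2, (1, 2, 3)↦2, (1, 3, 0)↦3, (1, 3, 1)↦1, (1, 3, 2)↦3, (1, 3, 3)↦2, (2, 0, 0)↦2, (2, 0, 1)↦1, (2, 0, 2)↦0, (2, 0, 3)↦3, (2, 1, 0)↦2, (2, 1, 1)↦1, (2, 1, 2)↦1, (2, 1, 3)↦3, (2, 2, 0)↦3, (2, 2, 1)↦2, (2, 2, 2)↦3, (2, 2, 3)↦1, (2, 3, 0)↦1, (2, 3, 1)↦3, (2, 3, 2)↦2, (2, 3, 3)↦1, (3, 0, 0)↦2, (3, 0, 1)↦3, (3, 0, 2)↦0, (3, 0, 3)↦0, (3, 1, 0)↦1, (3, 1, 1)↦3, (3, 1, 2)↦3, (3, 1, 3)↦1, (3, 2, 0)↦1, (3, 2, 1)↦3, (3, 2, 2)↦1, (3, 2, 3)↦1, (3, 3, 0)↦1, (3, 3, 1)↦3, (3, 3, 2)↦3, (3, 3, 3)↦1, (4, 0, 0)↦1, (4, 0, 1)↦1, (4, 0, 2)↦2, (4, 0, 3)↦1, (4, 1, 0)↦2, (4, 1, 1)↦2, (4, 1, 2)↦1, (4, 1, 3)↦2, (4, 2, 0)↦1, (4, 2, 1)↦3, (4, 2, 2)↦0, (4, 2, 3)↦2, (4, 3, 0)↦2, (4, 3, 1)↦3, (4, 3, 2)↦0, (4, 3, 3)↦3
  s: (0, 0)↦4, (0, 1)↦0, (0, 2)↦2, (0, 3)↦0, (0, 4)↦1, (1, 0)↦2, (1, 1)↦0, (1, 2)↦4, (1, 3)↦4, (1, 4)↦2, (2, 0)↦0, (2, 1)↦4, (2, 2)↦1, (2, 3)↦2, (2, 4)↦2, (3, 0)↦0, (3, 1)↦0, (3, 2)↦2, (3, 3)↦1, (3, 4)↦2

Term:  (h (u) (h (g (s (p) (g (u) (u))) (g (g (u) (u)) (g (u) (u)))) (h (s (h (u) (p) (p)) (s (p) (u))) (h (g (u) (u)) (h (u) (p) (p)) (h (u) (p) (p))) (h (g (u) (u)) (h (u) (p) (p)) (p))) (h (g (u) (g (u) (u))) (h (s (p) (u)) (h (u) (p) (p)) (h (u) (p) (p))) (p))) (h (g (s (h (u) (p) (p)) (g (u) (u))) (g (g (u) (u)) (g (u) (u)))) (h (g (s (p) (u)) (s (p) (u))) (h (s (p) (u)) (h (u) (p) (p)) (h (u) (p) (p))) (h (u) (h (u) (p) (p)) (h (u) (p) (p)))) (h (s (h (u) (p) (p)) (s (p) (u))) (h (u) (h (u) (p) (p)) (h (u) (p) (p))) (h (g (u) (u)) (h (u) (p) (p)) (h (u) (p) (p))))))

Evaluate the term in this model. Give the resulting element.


  u = 1
  p = 1
  u = 1
  u = 1
  (g (u) (u)) = g(1, 1) = 3
  (s (p) (g (u) (u))) = s(1, 3) = 4
  u = 1
  u = 1
  (g (u) (u)) = g(1, 1) = 3
  u = 1
  u = 1
  (g (u) (u)) = g(1, 1) = 3
  (g (g (u) (u)) (g (u) (u))) = g(3, 3) = 2
  (g (s (p) (g (u) (u))) (g (g (u) (u)) (g (u) (u)))) = g(4, 2) = 3
  u = 1
  p = 1
  p = 1
  (h (u) (p) (p)) = h(1, 1, 1) = 3
  p = 1
  u = 1
  (s (p) (u)) = s(1, 1) = 0
  (s (h (u) (p) (p)) (s (p) (u))) = s(3, 0) = 0
  u = 1
  u = 1
  (g (u) (u)) = g(1, 1) = 3
  u = 1
  p = 1
  p = 1
  (h (u) (p) (p)) = h(1, 1, 1) = 3
  u = 1
  p = 1
  p = 1
  (h (u) (p) (p)) = h(1, 1, 1) = 3
  (h (g (u) (u)) (h (u) (p) (p)) (h (u) (p) (p))) = h(3, 3, 3) = 1
  u = 1
  u = 1
  (g (u) (u)) = g(1, 1) = 3
  u = 1
  p = 1
  p = 1
  (h (u) (p) (p)) = h(1, 1, 1) = 3
  p = 1
  (h (g (u) (u)) (h (u) (p) (p)) (p)) = h(3, 3, 1) = 3
  (h (s (h (u) (p) (p)) (s (p) (u))) (h (g (u) (u)) (h (u) (p) (p)) (h (u) (p) (p))) (h (g (u) (u)) (h (u) (p) (p)) (p))) = h(0, 1, 3) = 0
  u = 1
  u = 1
  u = 1
  (g (u) (u)) = g(1, 1) = 3
  (g (u) (g (u) (u))) = g(1, 3) = 1
  p = 1
  u = 1
  (s (p) (u)) = s(1, 1) = 0
  u = 1
  p = 1
  p = 1
  (h (u) (p) (p)) = h(1, 1, 1) = 3
  u = 1
  p = 1
  p = 1
  (h (u) (p) (p)) = h(1, 1, 1) = 3
  (h (s (p) (u)) (h (u) (p) (p)) (h (u) (p) (p))) = h(0, 3, 3) = 0
  p = 1
  (h (g (u) (g (u) (u))) (h (s (p) (u)) (h (u) (p) (p)) (h (u) (p) (p))) (p)) = h(1, 0, 1) = 0
  (h (g (s (p) (g (u) (u))) (g (g (u) (u)) (g (u) (u)))) (h (s (h (u) (p) (p)) (s (p) (u))) (h (g (u) (u)) (h (u) (p) (p)) (h (u) (p) (p))) (h (g (u) (u)) (h (u) (p) (p)) (p))) (h (g (u) (g (u) (u))) (h (s (p) (u)) (h (u) (p) (p)) (h (u) (p) (p))) (p))) = h(3, 0, 0) = 2
  u = 1
  p = 1
  p = 1
  (h (u) (p) (p)) = h(1, 1, 1) = 3
  u = 1
  u = 1
  (g (u) (u)) = g(1, 1) = 3
  (s (h (u) (p) (p)) (g (u) (u))) = s(3, 3) = 1
  u = 1
  u = 1
  (g (u) (u)) = g(1, 1) = 3
  u = 1
  u = 1
  (g (u) (u)) = g(1, 1) = 3
  (g (g (u) (u)) (g (u) (u))) = g(3, 3) = 2
  (g (s (h (u) (p) (p)) (g (u) (u))) (g (g (u) (u)) (g (u) (u)))) = g(1, 2) = 2
  p = 1
  u = 1
  (s (p) (u)) = s(1, 1) = 0
  p = 1
  u = 1
  (s (p) (u)) = s(1, 1) = 0
  (g (s (p) (u)) (s (p) (u))) = g(0, 0) = 4
  p = 1
  u = 1
  (s (p) (u)) = s(1, 1) = 0
  u = 1
  p = 1
  p = 1
  (h (u) (p) (p)) = h(1, 1, 1) = 3
  u = 1
  p = 1
  p = 1
  (h (u) (p) (p)) = h(1, 1, 1) = 3
  (h (s (p) (u)) (h (u) (p) (p)) (h (u) (p) (p))) = h(0, 3, 3) = 0
  u = 1
  u = 1
  p = 1
  p = 1
  (h (u) (p) (p)) = h(1, 1, 1) = 3
  u = 1
  p = 1
  p = 1
  (h (u) (p) (p)) = h(1, 1, 1) = 3
  (h (u) (h (u) (p) (p)) (h (u) (p) (p))) = h(1, 3, 3) = 2
  (h (g (s (p) (u)) (s (p) (u))) (h (s (p) (u)) (h (u) (p) (p)) (h (u) (p) (p))) (h (u) (h (u) (p) (p)) (h (u) (p) (p)))) = h(4, 0, 2) = 2
  u = 1
  p = 1
  p = 1
  (h (u) (p) (p)) = h(1, 1, 1) = 3
  p = 1
  u = 1
  (s (p) (u)) = s(1, 1) = 0
  (s (h (u) (p) (p)) (s (p) (u))) = s(3, 0) = 0
  u = 1
  u = 1
  p = 1
  p = 1
  (h (u) (p) (p)) = h(1, 1, 1) = 3
  u = 1
  p = 1
  p = 1
  (h (u) (p) (p)) = h(1, 1, 1) = 3
  (h (u) (h (u) (p) (p)) (h (u) (p) (p))) = h(1, 3, 3) = 2
  u = 1
  u = 1
  (g (u) (u)) = g(1, 1) = 3
  u = 1
  p = 1
  p = 1
  (h (u) (p) (p)) = h(1, 1, 1) = 3
  u = 1
  p = 1
  p = 1
  (h (u) (p) (p)) = h(1, 1, 1) = 3
  (h (g (u) (u)) (h (u) (p) (p)) (h (u) (p) (p))) = h(3, 3, 3) = 1
  (h (s (h (u) (p) (p)) (s (p) (u))) (h (u) (h (u) (p) (p)) (h (u) (p) (p))) (h (g (u) (u)) (h (u) (p) (p)) (h (u) (p) (p)))) = h(0, 2, 1) = 3
  (h (g (s (h (u) (p) (p)) (g (u) (u))) (g (g (u) (u)) (g (u) (u)))) (h (g (s (p) (u)) (s (p) (u))) (h (s (p) (u)) (h (u) (p) (p)) (h (u) (p) (p))) (h (u) (h (u) (p) (p)) (h (u) (p) (p)))) (h (s (h (u) (p) (p)) (s (p) (u))) (h (u) (h (u) (p) (p)) (h (u) (p) (p))) (h (g (u) (u)) (h (u) (p) (p)) (h (u) (p) (p))))) = h(2, 2, 3) = 1
  (h (u) (h (g (s (p) (g (u) (u))) (g (g (u) (u)) (g (u) (u)))) (h (s (h (u) (p) (p)) (s (p) (u))) (h (g (u) (u)) (h (u) (p) (p)) (h (u) (p) (p))) (h (g (u) (u)) (h (u) (p) (p)) (p))) (h (g (u) (g (u) (u))) (h (s (p) (u)) (h (u) (p) (p)) (h (u) (p) (p))) (p))) (h (g (s (h (u) (p) (p)) (g (u) (u))) (g (g (u) (u)) (g (u) (u)))) (h (g (s (p) (u)) (s (p) (u))) (h (s (p) (u)) (h (u) (p) (p)) (h (u) (p) (p))) (h (u) (h (u) (p) (p)) (h (u) (p) (p)))) (h (s (h (u) (p) (p)) (s (p) (u))) (h (u) (h (u) (p) (p)) (h (u) (p) (p))) (h (g (u) (u)) (h (u) (p) (p)) (h (u) (p) (p)))))) = h(1, 2, 1) = 3

value = 3


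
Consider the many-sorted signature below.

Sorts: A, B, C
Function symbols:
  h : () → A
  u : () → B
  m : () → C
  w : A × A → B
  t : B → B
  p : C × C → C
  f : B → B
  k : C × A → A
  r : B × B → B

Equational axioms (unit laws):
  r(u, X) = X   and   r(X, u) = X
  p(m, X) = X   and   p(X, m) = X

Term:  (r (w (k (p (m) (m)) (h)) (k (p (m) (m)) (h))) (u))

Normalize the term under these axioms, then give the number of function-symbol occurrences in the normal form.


1. (r (w (k (p (m) (m)) (h)) (k (p (m) (m)) (h))) (u))  →  (w (k (p (m) (m)) (h)) (k (p (m) (m)) (h)))
2. (w (k (p (m) (m)) (h)) (k (p (m) (m)) (h)))  →  (w (k (m) (h)) (k (p (m) (m)) (h)))
3. (w (k (m) (h)) (k (p (m) (m)) (h)))  →  (w (k (m) (h)) (k (m) (h)))
normal form: (w (k (m) (h)) (k (m) (h)))

size = 7


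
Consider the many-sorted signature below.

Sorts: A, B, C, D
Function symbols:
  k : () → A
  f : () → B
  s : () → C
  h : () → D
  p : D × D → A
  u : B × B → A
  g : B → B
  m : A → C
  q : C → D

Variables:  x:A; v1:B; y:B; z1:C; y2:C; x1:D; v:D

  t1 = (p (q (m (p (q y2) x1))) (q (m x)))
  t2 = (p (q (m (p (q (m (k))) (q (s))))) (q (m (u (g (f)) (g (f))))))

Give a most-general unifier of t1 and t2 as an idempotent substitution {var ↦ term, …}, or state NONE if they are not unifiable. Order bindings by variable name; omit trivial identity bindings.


{x ↦ (u (g (f)) (g (f))), x1 ↦ (q (s)), y2 ↦ (m (k))}


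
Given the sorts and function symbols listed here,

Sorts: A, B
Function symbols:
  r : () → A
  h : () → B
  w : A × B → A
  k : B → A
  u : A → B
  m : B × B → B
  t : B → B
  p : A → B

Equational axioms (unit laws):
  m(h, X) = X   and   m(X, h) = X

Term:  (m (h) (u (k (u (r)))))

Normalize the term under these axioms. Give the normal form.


1. (m (h) (u (k (u (r)))))  →  (u (k (u (r))))

normal form = (u (k (u (r))))


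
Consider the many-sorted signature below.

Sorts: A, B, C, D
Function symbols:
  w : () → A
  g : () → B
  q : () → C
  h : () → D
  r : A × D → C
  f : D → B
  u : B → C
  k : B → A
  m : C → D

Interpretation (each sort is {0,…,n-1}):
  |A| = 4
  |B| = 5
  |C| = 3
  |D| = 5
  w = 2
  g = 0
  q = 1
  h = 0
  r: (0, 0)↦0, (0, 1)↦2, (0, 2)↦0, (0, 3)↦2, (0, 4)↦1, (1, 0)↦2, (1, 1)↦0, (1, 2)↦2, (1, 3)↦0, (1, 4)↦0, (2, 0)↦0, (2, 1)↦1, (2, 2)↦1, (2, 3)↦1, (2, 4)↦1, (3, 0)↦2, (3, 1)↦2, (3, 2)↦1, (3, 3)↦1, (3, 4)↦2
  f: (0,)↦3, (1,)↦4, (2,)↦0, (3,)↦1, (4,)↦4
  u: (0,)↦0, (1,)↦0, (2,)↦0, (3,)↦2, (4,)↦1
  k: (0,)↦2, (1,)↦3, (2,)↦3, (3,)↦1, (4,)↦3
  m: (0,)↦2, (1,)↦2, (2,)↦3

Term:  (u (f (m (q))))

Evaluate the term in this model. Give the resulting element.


  q = 1
  (m (q)) = m(1,) = 2
  (f (m (q))) = f(2,) = 0
  (u (f (m (q)))) = u(0,) = 0

value = 0


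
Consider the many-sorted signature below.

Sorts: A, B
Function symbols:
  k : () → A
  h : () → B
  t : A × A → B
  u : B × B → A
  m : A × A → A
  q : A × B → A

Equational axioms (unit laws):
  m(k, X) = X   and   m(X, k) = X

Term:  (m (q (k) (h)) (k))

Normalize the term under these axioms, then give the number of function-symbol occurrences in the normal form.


size = 3

1. (m (q (k) (h)) (k))  →  (q (k) (h))
normal form: (q (k) (h))


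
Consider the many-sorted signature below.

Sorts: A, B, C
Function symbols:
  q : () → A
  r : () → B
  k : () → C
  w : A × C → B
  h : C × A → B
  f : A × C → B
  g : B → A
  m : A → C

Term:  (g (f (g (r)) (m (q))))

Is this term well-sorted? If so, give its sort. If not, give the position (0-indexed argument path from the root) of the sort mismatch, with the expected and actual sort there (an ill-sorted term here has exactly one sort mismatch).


      (r) : B
    (g (r)) : A
      (q) : A
    (m (q)) : C
  (f (g (r)) (m (q))) : B
(g (f (g (r)) (m (q)))) : A

well-sorted; sort = A


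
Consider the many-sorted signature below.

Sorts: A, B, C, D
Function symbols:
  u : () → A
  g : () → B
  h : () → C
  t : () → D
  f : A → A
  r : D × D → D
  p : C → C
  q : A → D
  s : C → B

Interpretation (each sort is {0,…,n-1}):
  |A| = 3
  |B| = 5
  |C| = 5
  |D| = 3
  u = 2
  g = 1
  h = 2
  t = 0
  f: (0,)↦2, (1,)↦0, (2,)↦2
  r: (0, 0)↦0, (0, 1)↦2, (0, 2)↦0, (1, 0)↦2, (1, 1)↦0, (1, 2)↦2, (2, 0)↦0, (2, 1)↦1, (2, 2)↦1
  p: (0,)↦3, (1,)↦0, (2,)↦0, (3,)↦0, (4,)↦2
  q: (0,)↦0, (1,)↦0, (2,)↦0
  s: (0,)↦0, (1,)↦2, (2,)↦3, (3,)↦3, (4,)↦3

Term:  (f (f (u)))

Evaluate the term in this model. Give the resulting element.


value = 2

  u = 2
  (f (u)) = f(2,) = 2
  (f (f (u))) = f(2,) = 2


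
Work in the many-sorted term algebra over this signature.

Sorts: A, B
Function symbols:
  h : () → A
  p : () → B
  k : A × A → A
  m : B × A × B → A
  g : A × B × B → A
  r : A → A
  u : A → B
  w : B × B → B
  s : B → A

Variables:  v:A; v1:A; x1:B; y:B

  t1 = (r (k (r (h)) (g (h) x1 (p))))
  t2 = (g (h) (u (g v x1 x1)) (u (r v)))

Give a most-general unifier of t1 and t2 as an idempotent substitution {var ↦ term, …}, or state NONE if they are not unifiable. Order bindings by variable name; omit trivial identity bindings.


NONE (not unifiable)

head clash or occurs-check failure — not unifiable


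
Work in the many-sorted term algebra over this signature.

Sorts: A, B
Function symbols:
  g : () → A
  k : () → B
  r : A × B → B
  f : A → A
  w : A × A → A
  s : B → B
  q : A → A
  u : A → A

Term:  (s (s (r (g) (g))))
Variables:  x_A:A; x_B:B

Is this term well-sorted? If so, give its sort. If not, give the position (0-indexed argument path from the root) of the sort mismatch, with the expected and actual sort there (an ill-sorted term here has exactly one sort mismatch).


ill-sorted at position [0, 0, 1]: expected B, got A

      (g) : A
      (g) : A
    (r (g) (g)) : ✗ arg 1 at [0, 0, 1] has sort A, expected B


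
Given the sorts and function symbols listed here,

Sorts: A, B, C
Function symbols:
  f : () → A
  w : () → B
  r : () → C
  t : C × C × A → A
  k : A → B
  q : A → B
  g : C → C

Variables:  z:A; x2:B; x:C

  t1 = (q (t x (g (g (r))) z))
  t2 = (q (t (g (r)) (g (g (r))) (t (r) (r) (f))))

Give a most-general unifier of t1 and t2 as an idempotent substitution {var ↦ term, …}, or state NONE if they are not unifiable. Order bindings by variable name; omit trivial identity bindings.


{x ↦ (g (r)), z ↦ (t (r) (r) (f))}


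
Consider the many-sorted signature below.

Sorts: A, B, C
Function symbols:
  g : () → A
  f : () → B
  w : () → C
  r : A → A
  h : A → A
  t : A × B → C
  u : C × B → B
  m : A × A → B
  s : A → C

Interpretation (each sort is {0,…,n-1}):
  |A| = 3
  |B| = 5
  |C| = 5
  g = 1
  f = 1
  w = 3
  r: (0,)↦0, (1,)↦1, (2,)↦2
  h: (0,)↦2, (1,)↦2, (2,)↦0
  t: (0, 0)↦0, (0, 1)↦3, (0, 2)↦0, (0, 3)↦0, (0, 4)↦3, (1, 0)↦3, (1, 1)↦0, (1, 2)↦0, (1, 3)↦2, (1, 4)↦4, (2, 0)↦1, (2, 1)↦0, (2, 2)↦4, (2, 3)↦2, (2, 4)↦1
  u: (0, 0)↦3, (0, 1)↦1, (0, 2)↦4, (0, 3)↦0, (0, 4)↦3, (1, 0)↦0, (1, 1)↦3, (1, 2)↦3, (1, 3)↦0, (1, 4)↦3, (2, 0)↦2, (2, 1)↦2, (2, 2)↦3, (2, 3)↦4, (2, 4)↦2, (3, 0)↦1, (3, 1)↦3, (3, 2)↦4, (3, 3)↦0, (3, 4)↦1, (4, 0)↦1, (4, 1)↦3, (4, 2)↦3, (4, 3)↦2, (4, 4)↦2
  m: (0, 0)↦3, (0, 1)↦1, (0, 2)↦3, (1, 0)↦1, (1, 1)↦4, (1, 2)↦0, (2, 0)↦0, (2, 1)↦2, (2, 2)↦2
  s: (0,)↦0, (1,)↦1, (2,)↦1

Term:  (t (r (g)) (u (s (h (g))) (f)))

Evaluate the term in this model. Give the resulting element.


value = 2

  g = 1
  (r (g)) = r(1,) = 1
  g = 1
  (h (g)) = h(1,) = 2
  (s (h (g))) = s(2,) = 1
  f = 1
  (u (s (h (g))) (f)) = u(1, 1) = 3
  (t (r (g)) (u (s (h (g))) (f))) = t(1, 3) = 2


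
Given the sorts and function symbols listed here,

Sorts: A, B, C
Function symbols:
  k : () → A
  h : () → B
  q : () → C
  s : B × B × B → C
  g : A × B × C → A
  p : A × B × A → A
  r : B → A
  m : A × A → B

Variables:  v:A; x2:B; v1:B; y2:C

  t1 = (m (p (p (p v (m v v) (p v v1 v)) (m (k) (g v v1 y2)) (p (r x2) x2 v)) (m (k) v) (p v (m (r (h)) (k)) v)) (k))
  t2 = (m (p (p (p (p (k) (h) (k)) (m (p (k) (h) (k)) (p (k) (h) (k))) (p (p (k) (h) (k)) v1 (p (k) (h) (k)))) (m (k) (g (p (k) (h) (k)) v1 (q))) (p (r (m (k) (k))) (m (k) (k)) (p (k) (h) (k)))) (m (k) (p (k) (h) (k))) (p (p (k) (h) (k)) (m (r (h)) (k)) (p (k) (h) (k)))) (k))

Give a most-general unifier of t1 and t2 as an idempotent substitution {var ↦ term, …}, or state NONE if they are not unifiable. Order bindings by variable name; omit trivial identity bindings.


{v ↦ (p (k) (h) (k)), x2 ↦ (m (k) (k)), y2 ↦ (q)}


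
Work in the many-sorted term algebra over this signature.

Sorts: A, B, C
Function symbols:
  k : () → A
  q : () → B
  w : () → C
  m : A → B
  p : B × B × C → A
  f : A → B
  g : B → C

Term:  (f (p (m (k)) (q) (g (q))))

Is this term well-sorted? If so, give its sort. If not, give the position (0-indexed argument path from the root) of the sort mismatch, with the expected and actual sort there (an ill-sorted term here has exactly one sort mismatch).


      (k) : A
    (m (k)) : B
    (q) : B
      (q) : B
    (g (q)) : C
  (p (m (k)) (q) (g (q))) : A
(f (p (m (k)) (q) (g (q)))) : B

well-sorted; sort = B


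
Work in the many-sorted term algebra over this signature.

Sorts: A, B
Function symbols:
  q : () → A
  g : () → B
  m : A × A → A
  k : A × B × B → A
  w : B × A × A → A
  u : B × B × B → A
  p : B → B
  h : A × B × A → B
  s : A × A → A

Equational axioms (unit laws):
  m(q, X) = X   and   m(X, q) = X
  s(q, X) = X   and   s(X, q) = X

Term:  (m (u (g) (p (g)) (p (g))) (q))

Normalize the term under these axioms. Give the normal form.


1. (m (u (g) (p (g)) (p (g))) (q))  →  (u (g) (p (g)) (p (g)))

normal form = (u (g) (p (g)) (p (g)))


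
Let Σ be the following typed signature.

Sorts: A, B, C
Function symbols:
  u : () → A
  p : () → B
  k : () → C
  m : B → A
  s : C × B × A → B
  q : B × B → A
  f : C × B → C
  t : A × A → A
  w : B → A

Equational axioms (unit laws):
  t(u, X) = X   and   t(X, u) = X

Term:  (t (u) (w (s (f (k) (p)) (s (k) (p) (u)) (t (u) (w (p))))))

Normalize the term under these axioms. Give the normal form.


1. (t (u) (w (s (f (k) (p)) (s (k) (p) (u)) (t (u) (w (p))))))  →  (w (s (f (k) (p)) (s (k) (p) (u)) (t (u) (w (p)))))
2. (w (s (f (k) (p)) (s (k) (p) (u)) (t (u) (w (p)))))  →  (w (s (f (k) (p)) (s (k) (p) (u)) (w (p))))

normal form = (w (s (f (k) (p)) (s (k) (p) (u)) (w (p))))


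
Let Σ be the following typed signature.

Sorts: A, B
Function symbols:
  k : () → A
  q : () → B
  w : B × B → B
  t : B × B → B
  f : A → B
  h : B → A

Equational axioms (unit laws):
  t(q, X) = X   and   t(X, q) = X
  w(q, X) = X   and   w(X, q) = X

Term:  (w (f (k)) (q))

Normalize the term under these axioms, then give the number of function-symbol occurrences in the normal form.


1. (w (f (k)) (q))  →  (f (k))
normal form: (f (k))

size = 2


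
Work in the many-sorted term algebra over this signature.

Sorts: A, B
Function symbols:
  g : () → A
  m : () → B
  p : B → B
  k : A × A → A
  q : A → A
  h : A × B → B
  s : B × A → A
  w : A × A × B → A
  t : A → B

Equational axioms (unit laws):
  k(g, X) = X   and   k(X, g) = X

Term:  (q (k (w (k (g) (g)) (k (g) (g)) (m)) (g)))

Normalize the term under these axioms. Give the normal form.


1. (q (k (w (k (g) (g)) (k (g) (g)) (m)) (g)))  →  (q (w (k (g) (g)) (k (g) (g)) (m)))
2. (q (w (k (g) (g)) (k (g) (g)) (m)))  →  (q (w (g) (k (g) (g)) (m)))
3. (q (w (g) (k (g) (g)) (m)))  →  (q (w (g) (g) (m)))

normal form = (q (w (g) (g) (m)))


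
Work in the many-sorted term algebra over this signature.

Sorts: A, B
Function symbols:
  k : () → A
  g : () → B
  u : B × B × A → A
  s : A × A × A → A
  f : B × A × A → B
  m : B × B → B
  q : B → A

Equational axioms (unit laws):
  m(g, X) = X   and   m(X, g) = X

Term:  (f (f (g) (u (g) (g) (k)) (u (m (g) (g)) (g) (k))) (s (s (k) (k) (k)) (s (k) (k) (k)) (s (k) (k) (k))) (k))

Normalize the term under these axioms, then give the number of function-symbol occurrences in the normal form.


1. (f (f (g) (u (g) (g) (k)) (u (m (g) (g)) (g) (k))) (s (s (k) (k) (k)) (s (k) (k) (k)) (s (k) (k) (k))) (k))  →  (f (f (g) (u (g) (g) (k)) (u (g) (g) (k))) (s (s (k) (k) (k)) (s (k) (k) (k)) (s (k) (k) (k))) (k))
normal form: (f (f (g) (u (g) (g) (k)) (u (g) (g) (k))) (s (s (k) (k) (k)) (s (k) (k) (k)) (s (k) (k) (k))) (k))

size = 25


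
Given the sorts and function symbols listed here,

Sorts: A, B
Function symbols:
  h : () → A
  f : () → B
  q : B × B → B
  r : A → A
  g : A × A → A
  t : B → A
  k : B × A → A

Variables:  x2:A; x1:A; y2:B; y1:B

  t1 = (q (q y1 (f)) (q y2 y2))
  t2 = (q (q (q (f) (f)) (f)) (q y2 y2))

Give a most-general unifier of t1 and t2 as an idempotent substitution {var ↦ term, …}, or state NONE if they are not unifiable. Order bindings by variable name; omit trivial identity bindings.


{y1 ↦ (q (f) (f))}


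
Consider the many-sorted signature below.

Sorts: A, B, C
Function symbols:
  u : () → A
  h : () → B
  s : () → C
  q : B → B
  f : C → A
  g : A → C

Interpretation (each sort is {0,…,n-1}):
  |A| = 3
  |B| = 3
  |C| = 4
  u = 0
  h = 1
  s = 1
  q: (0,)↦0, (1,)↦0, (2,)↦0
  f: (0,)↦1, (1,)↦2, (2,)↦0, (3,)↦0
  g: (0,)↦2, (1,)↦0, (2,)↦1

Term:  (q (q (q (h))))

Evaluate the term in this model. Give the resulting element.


  h = 1
  (q (h)) = q(1,) = 0
  (q (q (h))) = q(0,) = 0
  (q (q (q (h)))) = q(0,) = 0

value = 0


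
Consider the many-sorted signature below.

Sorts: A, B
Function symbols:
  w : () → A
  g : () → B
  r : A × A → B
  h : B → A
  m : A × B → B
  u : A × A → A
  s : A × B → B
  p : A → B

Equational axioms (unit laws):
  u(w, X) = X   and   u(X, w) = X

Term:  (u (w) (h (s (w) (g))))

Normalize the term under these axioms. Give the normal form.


normal form = (h (s (w) (g)))

1. (u (w) (h (s (w) (g))))  →  (h (s (w) (g)))


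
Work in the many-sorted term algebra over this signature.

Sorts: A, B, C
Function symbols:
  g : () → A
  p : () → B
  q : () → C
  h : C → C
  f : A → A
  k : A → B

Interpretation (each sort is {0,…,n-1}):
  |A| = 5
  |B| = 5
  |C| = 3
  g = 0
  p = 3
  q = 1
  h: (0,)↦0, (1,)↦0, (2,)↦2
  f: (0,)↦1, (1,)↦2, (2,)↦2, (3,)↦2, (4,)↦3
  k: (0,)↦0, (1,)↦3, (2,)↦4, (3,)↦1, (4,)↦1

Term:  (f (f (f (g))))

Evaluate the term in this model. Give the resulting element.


  g = 0
  (f (g)) = f(0,) = 1
  (f (f (g))) = f(1,) = 2
  (f (f (f (g)))) = f(2,) = 2

value = 2


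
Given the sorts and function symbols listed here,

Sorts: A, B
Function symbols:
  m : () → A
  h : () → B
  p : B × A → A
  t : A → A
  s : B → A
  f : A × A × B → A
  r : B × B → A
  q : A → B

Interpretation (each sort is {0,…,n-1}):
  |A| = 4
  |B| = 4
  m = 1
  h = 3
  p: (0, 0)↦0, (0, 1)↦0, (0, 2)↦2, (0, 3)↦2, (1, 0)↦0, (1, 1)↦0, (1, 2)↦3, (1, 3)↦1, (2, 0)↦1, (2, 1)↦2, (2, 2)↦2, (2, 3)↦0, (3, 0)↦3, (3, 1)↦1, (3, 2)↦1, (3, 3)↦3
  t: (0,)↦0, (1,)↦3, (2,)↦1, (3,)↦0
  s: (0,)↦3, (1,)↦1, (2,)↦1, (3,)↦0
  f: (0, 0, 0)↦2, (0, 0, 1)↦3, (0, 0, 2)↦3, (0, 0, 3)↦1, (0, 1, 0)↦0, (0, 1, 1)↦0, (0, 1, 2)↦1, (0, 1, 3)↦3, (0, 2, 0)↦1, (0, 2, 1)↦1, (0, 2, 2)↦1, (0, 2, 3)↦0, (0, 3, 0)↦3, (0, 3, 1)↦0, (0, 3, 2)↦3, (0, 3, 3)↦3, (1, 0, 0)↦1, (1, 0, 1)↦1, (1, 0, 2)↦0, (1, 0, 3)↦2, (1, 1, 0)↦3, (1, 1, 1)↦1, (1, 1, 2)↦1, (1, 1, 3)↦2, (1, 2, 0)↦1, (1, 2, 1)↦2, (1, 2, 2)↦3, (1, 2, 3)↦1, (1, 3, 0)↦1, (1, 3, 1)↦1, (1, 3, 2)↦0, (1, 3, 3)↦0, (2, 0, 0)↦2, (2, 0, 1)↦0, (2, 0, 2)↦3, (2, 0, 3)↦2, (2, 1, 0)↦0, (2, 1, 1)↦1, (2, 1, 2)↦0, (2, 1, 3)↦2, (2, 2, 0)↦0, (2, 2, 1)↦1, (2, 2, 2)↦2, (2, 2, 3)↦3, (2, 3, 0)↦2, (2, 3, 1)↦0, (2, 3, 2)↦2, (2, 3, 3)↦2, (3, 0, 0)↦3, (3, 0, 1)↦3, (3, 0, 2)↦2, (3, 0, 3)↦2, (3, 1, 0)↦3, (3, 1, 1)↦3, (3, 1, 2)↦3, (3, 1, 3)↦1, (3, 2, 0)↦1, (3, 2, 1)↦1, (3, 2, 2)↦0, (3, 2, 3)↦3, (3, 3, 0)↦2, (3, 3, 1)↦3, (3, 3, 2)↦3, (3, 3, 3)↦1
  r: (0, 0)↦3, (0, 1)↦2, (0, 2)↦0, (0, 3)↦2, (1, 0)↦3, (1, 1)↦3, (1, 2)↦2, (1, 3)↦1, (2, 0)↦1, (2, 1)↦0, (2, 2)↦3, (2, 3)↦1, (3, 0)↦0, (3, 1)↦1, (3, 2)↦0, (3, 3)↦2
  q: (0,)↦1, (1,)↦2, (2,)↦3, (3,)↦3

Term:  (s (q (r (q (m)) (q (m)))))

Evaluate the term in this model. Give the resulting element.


value = 0

  m = 1
  (q (m)) = q(1,) = 2
  m = 1
  (q (m)) = q(1,) = 2
  (r (q (m)) (q (m))) = r(2, 2) = 3
  (q (r (q (m)) (q (m)))) = q(3,) = 3
  (s (q (r (q (m)) (q (m))))) = s(3,) = 0


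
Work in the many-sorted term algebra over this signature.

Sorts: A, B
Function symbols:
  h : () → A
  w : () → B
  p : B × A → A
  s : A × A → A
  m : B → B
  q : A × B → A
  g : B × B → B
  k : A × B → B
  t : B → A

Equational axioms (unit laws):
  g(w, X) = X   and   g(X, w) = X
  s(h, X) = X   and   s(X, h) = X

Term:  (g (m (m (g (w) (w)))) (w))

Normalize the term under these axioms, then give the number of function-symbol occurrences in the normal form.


size = 3

1. (g (m (m (g (w) (w)))) (w))  →  (m (m (g (w) (w))))
2. (m (m (g (w) (w))))  →  (m (m (w)))
normal form: (m (m (w)))


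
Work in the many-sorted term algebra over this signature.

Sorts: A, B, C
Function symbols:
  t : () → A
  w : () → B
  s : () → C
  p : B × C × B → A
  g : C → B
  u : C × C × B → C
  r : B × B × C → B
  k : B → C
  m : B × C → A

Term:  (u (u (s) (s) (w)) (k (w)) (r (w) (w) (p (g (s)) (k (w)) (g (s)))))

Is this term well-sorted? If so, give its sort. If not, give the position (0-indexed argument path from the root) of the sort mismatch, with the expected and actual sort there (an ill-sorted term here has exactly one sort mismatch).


ill-sorted at position [2, 2]: expected C, got A

    (s) : C
    (s) : C
    (w) : B
  (u (s) (s) (w)) : C
    (w) : B
  (k (w)) : C
    (w) : B
    (w) : B
        (s) : C
      (g (s)) : B
        (w) : B
      (k (w)) : C
        (s) : C
      (g (s)) : B
    (p (g (s)) (k (w)) (g (s))) : A
  (r (w) (w) (p (g (s)) (k (w)) (g (s)))) : ✗ arg 2 at [2, 2] has sort A, expected C


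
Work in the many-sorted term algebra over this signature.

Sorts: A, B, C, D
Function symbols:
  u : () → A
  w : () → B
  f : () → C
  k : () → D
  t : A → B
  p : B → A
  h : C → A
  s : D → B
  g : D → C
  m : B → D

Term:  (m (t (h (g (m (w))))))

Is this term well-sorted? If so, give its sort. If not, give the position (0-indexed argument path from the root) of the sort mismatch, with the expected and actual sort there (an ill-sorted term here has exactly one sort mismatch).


well-sorted; sort = D

          (w) : B
        (m (w)) : D
      (g (m (w))) : C
    (h (g (m (w)))) : A
  (t (h (g (m (w))))) : B
(m (t (h (g (m (w)))))) : D


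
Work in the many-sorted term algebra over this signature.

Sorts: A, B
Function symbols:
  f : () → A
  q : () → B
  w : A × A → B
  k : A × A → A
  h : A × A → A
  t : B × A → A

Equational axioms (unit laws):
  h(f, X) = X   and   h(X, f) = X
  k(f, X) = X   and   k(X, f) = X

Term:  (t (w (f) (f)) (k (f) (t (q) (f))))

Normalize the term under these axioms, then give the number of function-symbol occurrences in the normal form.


size = 7

1. (t (w (f) (f)) (k (f) (t (q) (f))))  →  (t (w (f) (f)) (t (q) (f)))
normal form: (t (w (f) (f)) (t (q) (f)))


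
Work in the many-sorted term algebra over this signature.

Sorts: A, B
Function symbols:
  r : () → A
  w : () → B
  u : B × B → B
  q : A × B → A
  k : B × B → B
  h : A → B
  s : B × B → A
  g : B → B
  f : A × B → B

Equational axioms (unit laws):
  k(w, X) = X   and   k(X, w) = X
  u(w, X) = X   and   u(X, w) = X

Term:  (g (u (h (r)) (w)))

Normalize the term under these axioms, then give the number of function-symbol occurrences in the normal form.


1. (g (u (h (r)) (w)))  →  (g (h (r)))
normal form: (g (h (r)))

size = 3


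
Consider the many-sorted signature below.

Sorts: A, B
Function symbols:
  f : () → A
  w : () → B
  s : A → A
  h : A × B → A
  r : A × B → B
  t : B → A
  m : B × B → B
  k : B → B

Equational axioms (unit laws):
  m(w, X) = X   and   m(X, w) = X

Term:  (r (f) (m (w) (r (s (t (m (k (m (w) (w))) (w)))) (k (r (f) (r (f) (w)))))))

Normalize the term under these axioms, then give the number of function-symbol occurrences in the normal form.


1. (r (f) (m (w) (r (s (t (m (k (m (w) (w))) (w)))) (k (r (f) (r (f) (w)))))))  →  (r (f) (r (s (t (m (k (m (w) (w))) (w)))) (k (r (f) (r (f) (w))))))
2. (r (f) (r (s (t (m (k (m (w) (w))) (w)))) (k (r (f) (r (f) (w))))))  →  (r (f) (r (s (t (k (m (w) (w))))) (k (r (f) (r (f) (w))))))
3. (r (f) (r (s (t (k (m (w) (w))))) (k (r (f) (r (f) (w))))))  →  (r (f) (r (s (t (k (w)))) (k (r (f) (r (f) (w))))))
normal form: (r (f) (r (s (t (k (w)))) (k (r (f) (r (f) (w))))))

size = 13


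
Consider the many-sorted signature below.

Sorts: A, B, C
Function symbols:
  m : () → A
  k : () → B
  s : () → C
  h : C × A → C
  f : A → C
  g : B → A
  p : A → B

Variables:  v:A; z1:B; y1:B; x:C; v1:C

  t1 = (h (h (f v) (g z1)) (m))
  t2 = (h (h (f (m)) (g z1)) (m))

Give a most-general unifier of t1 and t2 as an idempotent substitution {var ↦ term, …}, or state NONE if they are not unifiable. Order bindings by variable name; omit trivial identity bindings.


{v ↦ (m)}


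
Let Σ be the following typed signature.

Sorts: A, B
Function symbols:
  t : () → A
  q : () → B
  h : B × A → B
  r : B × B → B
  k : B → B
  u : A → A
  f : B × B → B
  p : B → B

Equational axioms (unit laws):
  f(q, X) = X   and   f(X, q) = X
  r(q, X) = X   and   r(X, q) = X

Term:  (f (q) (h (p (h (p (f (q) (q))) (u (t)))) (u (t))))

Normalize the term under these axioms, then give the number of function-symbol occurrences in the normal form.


size = 9

1. (f (q) (h (p (h (p (f (q) (q))) (u (t)))) (u (t))))  →  (h (p (h (p (f (q) (q))) (u (t)))) (u (t)))
2. (h (p (h (p (f (q) (q))) (u (t)))) (u (t)))  →  (h (p (h (p (q)) (u (t)))) (u (t)))
normal form: (h (p (h (p (q)) (u (t)))) (u (t)))


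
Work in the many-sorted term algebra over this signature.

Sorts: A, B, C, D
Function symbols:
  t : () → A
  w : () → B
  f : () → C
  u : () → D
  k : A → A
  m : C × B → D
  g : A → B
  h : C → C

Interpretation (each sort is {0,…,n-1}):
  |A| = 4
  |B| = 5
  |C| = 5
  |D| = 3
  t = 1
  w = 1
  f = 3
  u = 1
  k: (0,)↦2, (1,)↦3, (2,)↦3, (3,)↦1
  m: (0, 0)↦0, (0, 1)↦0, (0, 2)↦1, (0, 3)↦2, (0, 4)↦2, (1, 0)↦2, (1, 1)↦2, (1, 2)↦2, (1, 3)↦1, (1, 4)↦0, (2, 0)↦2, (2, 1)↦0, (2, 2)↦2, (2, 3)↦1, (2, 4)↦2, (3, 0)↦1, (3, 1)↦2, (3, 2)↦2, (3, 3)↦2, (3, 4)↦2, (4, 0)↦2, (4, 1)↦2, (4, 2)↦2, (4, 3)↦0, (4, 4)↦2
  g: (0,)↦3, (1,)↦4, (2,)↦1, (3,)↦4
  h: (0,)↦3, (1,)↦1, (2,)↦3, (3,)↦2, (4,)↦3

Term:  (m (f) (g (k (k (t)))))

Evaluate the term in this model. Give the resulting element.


value = 2

  f = 3
  t = 1
  (k (t)) = k(1,) = 3
  (k (k (t))) = k(3,) = 1
  (g (k (k (t)))) = g(1,) = 4
  (m (f) (g (k (k (t))))) = m(3, 4) = 2


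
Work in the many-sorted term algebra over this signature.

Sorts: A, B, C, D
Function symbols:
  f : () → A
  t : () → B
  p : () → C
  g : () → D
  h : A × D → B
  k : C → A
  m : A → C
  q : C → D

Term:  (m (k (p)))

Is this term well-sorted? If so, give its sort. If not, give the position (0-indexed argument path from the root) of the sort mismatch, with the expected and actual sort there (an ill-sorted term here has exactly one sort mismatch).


    (p) : C
  (k (p)) : A
(m (k (p))) : C

well-sorted; sort = C


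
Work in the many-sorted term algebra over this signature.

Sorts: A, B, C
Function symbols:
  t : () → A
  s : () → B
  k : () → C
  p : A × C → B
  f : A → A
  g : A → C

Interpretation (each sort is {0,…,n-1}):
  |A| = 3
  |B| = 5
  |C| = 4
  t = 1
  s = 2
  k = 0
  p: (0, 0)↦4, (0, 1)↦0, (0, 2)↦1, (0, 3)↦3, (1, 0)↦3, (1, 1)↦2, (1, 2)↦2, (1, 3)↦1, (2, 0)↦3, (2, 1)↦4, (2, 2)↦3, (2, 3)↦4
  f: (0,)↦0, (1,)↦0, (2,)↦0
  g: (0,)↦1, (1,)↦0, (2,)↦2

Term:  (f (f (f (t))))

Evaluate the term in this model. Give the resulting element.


  t = 1
  (f (t)) = f(1,) = 0
  (f (f (t))) = f(0,) = 0
  (f (f (f (t)))) = f(0,) = 0

value = 0


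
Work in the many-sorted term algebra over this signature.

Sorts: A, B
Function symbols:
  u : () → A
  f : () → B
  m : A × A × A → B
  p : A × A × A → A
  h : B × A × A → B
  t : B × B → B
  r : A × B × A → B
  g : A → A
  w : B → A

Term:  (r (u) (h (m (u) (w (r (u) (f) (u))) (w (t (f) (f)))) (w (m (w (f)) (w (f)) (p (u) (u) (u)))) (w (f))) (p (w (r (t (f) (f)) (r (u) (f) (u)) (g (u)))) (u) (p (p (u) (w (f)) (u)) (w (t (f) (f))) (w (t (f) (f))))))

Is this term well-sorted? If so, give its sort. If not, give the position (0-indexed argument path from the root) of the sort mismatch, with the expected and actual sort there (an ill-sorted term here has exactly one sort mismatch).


ill-sorted at position [2, 0, 0, 0]: expected A, got B

  (u) : A
      (u) : A
          (u) : A
          (f) : B
          (u) : A
        (r (u) (f) (u)) : B
      (w (r (u) (f) (u))) : A
          (f) : B
          (f) : B
        (t (f) (f)) : B
      (w (t (f) (f))) : A
    (m (u) (w (r (u) (f) (u))) (w (t (f) (f)))) : B
          (f) : B
        (w (f)) : A
          (f) : B
        (w (f)) : A
          (u) : A
          (u) : A
          (u) : A
        (p (u) (u) (u)) : A
      (m (w (f)) (w (f)) (p (u) (u) (u))) : B
    (w (m (w (f)) (w (f)) (p (u) (u) (u)))) : A
      (f) : B
    (w (f)) : A
  (h (m (u) (w (r (u) (f) (u))) (w (t (f) (f)))) (w (m (w (f)) (w (f)) (p (u) (u) (u)))) (w (f))) : B
          (f) : B
          (f) : B
        (t (f) (f)) : B
          (u) : A
          (f) : B
          (u) : A
        (r (u) (f) (u)) : B
          (u) : A
        (g (u)) : A
      (r (t (f) (f)) (r (u) (f) (u)) (g (u))) : ✗ arg 0 at [2, 0, 0, 0] has sort B, expected A
    (u) : A
        (u) : A
          (f) : B
        (w (f)) : A
        (u) : A
      (p (u) (w (f)) (u)) : A
          (f) : B
          (f) : B
        (t (f) (f)) : B
      (w (t (f) (f))) : A
          (f) : B
          (f) : B
        (t (f) (f)) : B
      (w (t (f) (f))) : A
    (p (p (u) (w (f)) (u)) (w (t (f) (f))) (w (t (f) (f)))) : A


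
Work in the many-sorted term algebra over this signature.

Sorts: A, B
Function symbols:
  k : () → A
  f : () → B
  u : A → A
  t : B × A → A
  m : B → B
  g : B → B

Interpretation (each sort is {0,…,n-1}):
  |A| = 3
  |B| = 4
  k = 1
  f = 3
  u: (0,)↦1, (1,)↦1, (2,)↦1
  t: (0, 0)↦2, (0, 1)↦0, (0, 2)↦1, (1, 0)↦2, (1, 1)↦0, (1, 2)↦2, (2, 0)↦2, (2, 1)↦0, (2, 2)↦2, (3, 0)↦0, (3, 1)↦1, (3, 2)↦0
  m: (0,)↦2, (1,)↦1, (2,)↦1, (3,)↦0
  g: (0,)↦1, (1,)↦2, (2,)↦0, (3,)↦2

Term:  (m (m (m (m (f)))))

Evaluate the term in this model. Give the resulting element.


value = 1

  f = 3
  (m (f)) = m(3,) = 0
  (m (m (f))) = m(0,) = 2
  (m (m (m (f)))) = m(2,) = 1
  (m (m (m (m (f))))) = m(1,) = 1


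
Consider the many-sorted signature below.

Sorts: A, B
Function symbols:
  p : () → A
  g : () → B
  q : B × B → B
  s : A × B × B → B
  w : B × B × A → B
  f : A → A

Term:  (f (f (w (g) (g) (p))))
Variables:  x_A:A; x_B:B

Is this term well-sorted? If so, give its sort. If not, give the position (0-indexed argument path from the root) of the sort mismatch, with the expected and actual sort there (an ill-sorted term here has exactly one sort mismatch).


      (g) : B
      (g) : B
      (p) : A
    (w (g) (g) (p)) : B
  (f (w (g) (g) (p))) : ✗ arg 0 at [0, 0] has sort B, expected A

ill-sorted at position [0, 0]: expected A, got B


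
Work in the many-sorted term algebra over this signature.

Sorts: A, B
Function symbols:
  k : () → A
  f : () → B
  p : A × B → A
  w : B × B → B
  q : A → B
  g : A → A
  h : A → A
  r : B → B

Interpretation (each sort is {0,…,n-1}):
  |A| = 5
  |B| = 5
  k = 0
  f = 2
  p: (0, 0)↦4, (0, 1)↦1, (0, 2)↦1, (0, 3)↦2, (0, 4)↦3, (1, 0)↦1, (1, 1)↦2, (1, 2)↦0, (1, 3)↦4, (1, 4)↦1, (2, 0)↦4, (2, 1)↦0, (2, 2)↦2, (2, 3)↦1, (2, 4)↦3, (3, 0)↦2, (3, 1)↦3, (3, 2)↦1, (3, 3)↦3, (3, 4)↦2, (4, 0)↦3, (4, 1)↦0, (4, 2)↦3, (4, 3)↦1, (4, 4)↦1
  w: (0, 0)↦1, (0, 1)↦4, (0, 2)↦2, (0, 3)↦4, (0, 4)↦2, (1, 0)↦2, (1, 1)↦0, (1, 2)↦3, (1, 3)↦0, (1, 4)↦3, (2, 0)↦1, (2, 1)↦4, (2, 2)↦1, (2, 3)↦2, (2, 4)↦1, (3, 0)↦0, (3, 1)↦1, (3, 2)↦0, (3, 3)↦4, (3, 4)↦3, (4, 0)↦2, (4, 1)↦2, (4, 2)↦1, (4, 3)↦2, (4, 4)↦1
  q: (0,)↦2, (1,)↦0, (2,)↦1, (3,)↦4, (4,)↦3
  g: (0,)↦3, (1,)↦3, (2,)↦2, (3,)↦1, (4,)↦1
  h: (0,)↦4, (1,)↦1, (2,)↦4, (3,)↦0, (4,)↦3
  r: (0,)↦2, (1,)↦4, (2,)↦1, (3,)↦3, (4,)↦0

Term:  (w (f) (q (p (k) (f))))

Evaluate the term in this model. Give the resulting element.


value = 1

  f = 2
  k = 0
  f = 2
  (p (k) (f)) = p(0, 2) = 1
  (q (p (k) (f))) = q(1,) = 0
  (w (f) (q (p (k) (f)))) = w(2, 0) = 1


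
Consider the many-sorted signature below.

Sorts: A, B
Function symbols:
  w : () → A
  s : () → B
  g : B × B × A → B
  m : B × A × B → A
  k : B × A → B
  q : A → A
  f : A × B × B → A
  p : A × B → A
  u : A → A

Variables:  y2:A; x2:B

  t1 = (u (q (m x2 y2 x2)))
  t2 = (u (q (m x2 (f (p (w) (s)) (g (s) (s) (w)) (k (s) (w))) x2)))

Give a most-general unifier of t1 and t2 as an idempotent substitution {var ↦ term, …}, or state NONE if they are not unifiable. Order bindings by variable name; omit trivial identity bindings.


{y2 ↦ (f (p (w) (s)) (g (s) (s) (w)) (k (s) (w)))}


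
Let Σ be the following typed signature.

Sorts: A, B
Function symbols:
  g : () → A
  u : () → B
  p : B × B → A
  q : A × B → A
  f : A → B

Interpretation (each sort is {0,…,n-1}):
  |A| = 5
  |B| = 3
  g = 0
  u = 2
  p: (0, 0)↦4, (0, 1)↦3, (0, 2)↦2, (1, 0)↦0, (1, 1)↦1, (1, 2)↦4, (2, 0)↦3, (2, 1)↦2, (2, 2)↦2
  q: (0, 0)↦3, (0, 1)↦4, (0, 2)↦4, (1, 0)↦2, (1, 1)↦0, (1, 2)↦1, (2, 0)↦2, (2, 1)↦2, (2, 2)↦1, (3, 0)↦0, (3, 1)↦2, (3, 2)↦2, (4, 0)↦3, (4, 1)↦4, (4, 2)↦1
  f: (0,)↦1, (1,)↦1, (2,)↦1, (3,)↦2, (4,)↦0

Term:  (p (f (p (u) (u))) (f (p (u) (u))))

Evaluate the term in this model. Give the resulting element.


  u = 2
  u = 2
  (p (u) (u)) = p(2, 2) = 2
  (f (p (u) (u))) = f(2,) = 1
  u = 2
  u = 2
  (p (u) (u)) = p(2, 2) = 2
  (f (p (u) (u))) = f(2,) = 1
  (p (f (p (u) (u))) (f (p (u) (u)))) = p(1, 1) = 1

value = 1
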